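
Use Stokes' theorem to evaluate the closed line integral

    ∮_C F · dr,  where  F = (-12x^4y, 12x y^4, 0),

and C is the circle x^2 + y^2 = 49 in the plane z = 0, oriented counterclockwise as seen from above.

Let S be the flat disk x^2 + y^2 ≤ 49 in the plane z = 0, with upward unit normal n̂ = ẑ. By Stokes' theorem,

    ∮_C F · dr = ∬_S (∇ × F) · n̂ dS = ∬_D (curl F)_z dA,

where D is the disk x^2 + y^2 ≤ 49.

Compute the curl of F = (-12x^4y, 12x y^4, 0):
    (∇ × F)_x = ∂F_z/∂y - ∂F_y/∂z = 0,
    (∇ × F)_y = ∂F_x/∂z - ∂F_z/∂x = 0,
    (∇ × F)_z = ∂F_y/∂x - ∂F_x/∂y = 12x^4 + 12y^4.

On z = 0, (curl F)_z = 12x^4 + 12y^4.

Convert to polar (x = r cos θ, y = r sin θ, dA = r dr dθ); the integrand becomes 12r^4(sin(θ)^4 + cos(θ)^4), so

    ∬_D (curl F)_z dA = ∫_0^{2π} ∫_0^{7} (12r^4(sin(θ)^4 + cos(θ)^4)) · r dr dθ.

Inner (r from 0 to 7): 235298sin(θ)^4 + 235298cos(θ)^4.
Outer (θ from 0 to 2π): 352947π.

Therefore ∮_C F · dr = 352947π.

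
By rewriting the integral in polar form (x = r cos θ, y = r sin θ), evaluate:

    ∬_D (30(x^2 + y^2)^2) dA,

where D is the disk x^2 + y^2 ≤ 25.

The region D is 0 ≤ r ≤ 5, 0 ≤ θ ≤ 2π in polar coordinates, where x = r cos(θ), y = r sin(θ), and dA = r dr dθ.

Under the substitution, the integrand becomes 30r^4, so

    ∬_D (30(x^2 + y^2)^2) dA = ∫_{0}^{2π} ∫_{0}^{5} (30r^4) · r dr dθ.

Inner integral (in r): ∫_{0}^{5} (30r^4) · r dr = 78125.

Outer integral (in θ): ∫_{0}^{2π} (78125) dθ = 156250π.

Therefore ∬_D (30(x^2 + y^2)^2) dA = 156250π.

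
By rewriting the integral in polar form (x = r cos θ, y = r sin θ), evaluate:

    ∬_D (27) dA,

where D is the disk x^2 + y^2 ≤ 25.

The region D is 0 ≤ r ≤ 5, 0 ≤ θ ≤ 2π in polar coordinates, where x = r cos(θ), y = r sin(θ), and dA = r dr dθ.

Under the substitution, the integrand becomes 27, so

    ∬_D (27) dA = ∫_{0}^{2π} ∫_{0}^{5} (27) · r dr dθ.

Inner integral (in r): ∫_{0}^{5} (27) · r dr = 675/2.

Outer integral (in θ): ∫_{0}^{2π} (675/2) dθ = 675π.

Therefore ∬_D (27) dA = 675π.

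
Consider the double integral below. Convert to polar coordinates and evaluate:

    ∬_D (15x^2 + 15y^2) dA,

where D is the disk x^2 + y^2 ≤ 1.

The region D is 0 ≤ r ≤ 1, 0 ≤ θ ≤ 2π in polar coordinates, where x = r cos(θ), y = r sin(θ), and dA = r dr dθ.

Under the substitution, the integrand becomes 15r^2, so

    ∬_D (15x^2 + 15y^2) dA = ∫_{0}^{2π} ∫_{0}^{1} (15r^2) · r dr dθ.

Inner integral (in r): ∫_{0}^{1} (15r^2) · r dr = 15/4.

Outer integral (in θ): ∫_{0}^{2π} (15/4) dθ = 15π/2.

Therefore ∬_D (15x^2 + 15y^2) dA = 15π/2.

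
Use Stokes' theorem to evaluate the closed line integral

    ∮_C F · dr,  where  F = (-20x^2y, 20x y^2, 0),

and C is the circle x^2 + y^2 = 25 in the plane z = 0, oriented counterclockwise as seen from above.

Let S be the flat disk x^2 + y^2 ≤ 25 in the plane z = 0, with upward unit normal n̂ = ẑ. By Stokes' theorem,

    ∮_C F · dr = ∬_S (∇ × F) · n̂ dS = ∬_D (curl F)_z dA,

where D is the disk x^2 + y^2 ≤ 25.

Compute the curl of F = (-20x^2y, 20x y^2, 0):
    (∇ × F)_x = ∂F_z/∂y - ∂F_y/∂z = 0,
    (∇ × F)_y = ∂F_x/∂z - ∂F_z/∂x = 0,
    (∇ × F)_z = ∂F_y/∂x - ∂F_x/∂y = 20x^2 + 20y^2.

On z = 0, (curl F)_z = 20x^2 + 20y^2.

Convert to polar (x = r cos θ, y = r sin θ, dA = r dr dθ); the integrand becomes 20r^2, so

    ∬_D (curl F)_z dA = ∫_0^{2π} ∫_0^{5} (20r^2) · r dr dθ.

Inner (r from 0 to 5): 3125.
Outer (θ from 0 to 2π): 6250π.

Therefore ∮_C F · dr = 6250π.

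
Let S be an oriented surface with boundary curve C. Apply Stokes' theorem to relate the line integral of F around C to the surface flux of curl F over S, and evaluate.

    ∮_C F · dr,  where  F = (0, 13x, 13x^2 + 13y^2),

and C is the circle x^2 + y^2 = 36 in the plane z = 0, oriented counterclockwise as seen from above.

Let S be the flat disk x^2 + y^2 ≤ 36 in the plane z = 0, with upward unit normal n̂ = ẑ. By Stokes' theorem,

    ∮_C F · dr = ∬_S (∇ × F) · n̂ dS = ∬_D (curl F)_z dA,

where D is the disk x^2 + y^2 ≤ 36.

Compute the curl of F = (0, 13x, 13x^2 + 13y^2):
    (∇ × F)_x = ∂F_z/∂y - ∂F_y/∂z = 26y,
    (∇ × F)_y = ∂F_x/∂z - ∂F_z/∂x = -26x,
    (∇ × F)_z = ∂F_y/∂x - ∂F_x/∂y = 13.

On z = 0, (curl F)_z = 13.

Convert to polar (x = r cos θ, y = r sin θ, dA = r dr dθ); the integrand becomes 13, so

    ∬_D (curl F)_z dA = ∫_0^{2π} ∫_0^{6} (13) · r dr dθ.

Inner (r from 0 to 6): 234.
Outer (θ from 0 to 2π): 468π.

Therefore ∮_C F · dr = 468π.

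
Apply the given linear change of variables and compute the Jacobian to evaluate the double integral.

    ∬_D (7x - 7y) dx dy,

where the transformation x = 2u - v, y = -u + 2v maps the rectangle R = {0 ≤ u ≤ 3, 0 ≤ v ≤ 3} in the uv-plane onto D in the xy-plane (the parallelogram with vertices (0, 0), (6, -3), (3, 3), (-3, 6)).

Compute the Jacobian determinant of (x, y) with respect to (u, v):

    ∂(x,y)/∂(u,v) = | 2  -1 | = (2)(2) - (-1)(-1) = 3.
                   | -1  2 |

Its absolute value is |J| = 3 (the area scaling factor).

Substituting x = 2u - v, y = -u + 2v into the integrand,

    7x - 7y → 21u - 21v,

so the integral becomes

    ∬_R (21u - 21v) · |J| du dv = ∫_0^3 ∫_0^3 (63u - 63v) dv du.

Inner (v): 189u - 567/2.
Outer (u): 0.

Therefore ∬_D (7x - 7y) dx dy = 0.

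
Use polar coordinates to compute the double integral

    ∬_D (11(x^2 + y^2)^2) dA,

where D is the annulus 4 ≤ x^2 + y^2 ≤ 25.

The region D is 2 ≤ r ≤ 5, 0 ≤ θ ≤ 2π in polar coordinates, where x = r cos(θ), y = r sin(θ), and dA = r dr dθ.

Under the substitution, the integrand becomes 11r^4, so

    ∬_D (11(x^2 + y^2)^2) dA = ∫_{0}^{2π} ∫_{2}^{5} (11r^4) · r dr dθ.

Inner integral (in r): ∫_{2}^{5} (11r^4) · r dr = 57057/2.

Outer integral (in θ): ∫_{0}^{2π} (57057/2) dθ = 57057π.

Therefore ∬_D (11(x^2 + y^2)^2) dA = 57057π.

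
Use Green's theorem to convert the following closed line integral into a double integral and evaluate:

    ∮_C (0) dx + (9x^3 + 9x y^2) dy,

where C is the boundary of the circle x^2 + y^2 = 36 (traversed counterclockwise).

Green's theorem converts the closed line integral into a double integral over the enclosed region D:

    ∮_C P dx + Q dy = ∬_D (∂Q/∂x - ∂P/∂y) dA.

Here P = 0, Q = 9x^3 + 9x y^2, so

    ∂Q/∂x = 27x^2 + 9y^2,    ∂P/∂y = 0,
    ∂Q/∂x - ∂P/∂y = 27x^2 + 9y^2.

D is the region x^2 + y^2 ≤ 36. Evaluating the double integral:

In polar coordinates (x = r cos θ, y = r sin θ, dA = r dr dθ) the integrand becomes 9r^2(cos(2θ) + 2), so

    ∬_D (27x^2 + 9y^2) dA = ∫_0^{2π} ∫_0^{6} (9r^2(cos(2θ) + 2)) · r dr dθ.

Inner (r from 0 to 6): 2916cos(2θ) + 5832.
Outer (θ from 0 to 2π): 11664π.

Therefore ∮_C P dx + Q dy = 11664π.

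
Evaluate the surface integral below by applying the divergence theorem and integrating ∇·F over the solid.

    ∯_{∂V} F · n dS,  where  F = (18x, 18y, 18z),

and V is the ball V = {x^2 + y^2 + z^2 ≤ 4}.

By the divergence theorem,

    ∯_{∂V} F · n dS = ∭_V (∇ · F) dV.

Compute the divergence:
    ∇ · F = ∂F_x/∂x + ∂F_y/∂y + ∂F_z/∂z = 18 + 18 + 18 = 54.

In spherical coordinates, x = ρ sin(φ) cos(θ), y = ρ sin(φ) sin(θ), z = ρ cos(φ), dV = ρ^2 sin(φ) dρ dφ dθ, with 0 ≤ ρ ≤ 2, 0 ≤ φ ≤ π, 0 ≤ θ ≤ 2π.

The integrand, after substitution and multiplying by the volume element, becomes (54) · ρ^2 sin(φ), so

    ∭_V (∇·F) dV = ∫_0^{2π} ∫_0^{π} ∫_0^{2} (54) · ρ^2 sin(φ) dρ dφ dθ.

Inner (ρ from 0 to 2): 144sin(φ).
Middle (φ from 0 to π): 288.
Outer (θ from 0 to 2π): 576π.

Therefore ∯_{∂V} F · n dS = 576π.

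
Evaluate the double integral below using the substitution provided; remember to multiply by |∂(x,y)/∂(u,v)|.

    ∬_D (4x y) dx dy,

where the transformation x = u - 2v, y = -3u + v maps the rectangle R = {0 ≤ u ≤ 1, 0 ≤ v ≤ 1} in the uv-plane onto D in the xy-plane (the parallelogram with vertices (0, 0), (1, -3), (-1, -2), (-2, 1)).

Compute the Jacobian determinant of (x, y) with respect to (u, v):

    ∂(x,y)/∂(u,v) = | 1  -2 | = (1)(1) - (-2)(-3) = -5.
                   | -3  1 |

Its absolute value is |J| = 5 (the area scaling factor).

Substituting x = u - 2v, y = -3u + v into the integrand,

    4x y → -12u^2 + 28u v - 8v^2,

so the integral becomes

    ∬_R (-12u^2 + 28u v - 8v^2) · |J| du dv = ∫_0^1 ∫_0^1 (-60u^2 + 140u v - 40v^2) dv du.

Inner (v): -60u^2 + 70u - 40/3.
Outer (u): 5/3.

Therefore ∬_D (4x y) dx dy = 5/3.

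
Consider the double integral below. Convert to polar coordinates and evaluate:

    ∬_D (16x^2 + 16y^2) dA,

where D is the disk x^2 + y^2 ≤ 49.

The region D is 0 ≤ r ≤ 7, 0 ≤ θ ≤ 2π in polar coordinates, where x = r cos(θ), y = r sin(θ), and dA = r dr dθ.

Under the substitution, the integrand becomes 16r^2, so

    ∬_D (16x^2 + 16y^2) dA = ∫_{0}^{2π} ∫_{0}^{7} (16r^2) · r dr dθ.

Inner integral (in r): ∫_{0}^{7} (16r^2) · r dr = 9604.

Outer integral (in θ): ∫_{0}^{2π} (9604) dθ = 19208π.

Therefore ∬_D (16x^2 + 16y^2) dA = 19208π.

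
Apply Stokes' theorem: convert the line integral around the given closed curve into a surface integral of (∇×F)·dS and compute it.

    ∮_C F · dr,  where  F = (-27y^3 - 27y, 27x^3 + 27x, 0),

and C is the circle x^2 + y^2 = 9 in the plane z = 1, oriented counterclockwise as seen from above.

Let S be the flat disk x^2 + y^2 ≤ 9 in the plane z = 1, with upward unit normal n̂ = ẑ. By Stokes' theorem,

    ∮_C F · dr = ∬_S (∇ × F) · n̂ dS = ∬_D (curl F)_z dA,

where D is the disk x^2 + y^2 ≤ 9.

Compute the curl of F = (-27y^3 - 27y, 27x^3 + 27x, 0):
    (∇ × F)_x = ∂F_z/∂y - ∂F_y/∂z = 0,
    (∇ × F)_y = ∂F_x/∂z - ∂F_z/∂x = 0,
    (∇ × F)_z = ∂F_y/∂x - ∂F_x/∂y = 81x^2 + 81y^2 + 54.

On z = 1, (curl F)_z = 81x^2 + 81y^2 + 54.

Convert to polar (x = r cos θ, y = r sin θ, dA = r dr dθ); the integrand becomes 81r^2 + 54, so

    ∬_D (curl F)_z dA = ∫_0^{2π} ∫_0^{3} (81r^2 + 54) · r dr dθ.

Inner (r from 0 to 3): 7533/4.
Outer (θ from 0 to 2π): 7533π/2.

Therefore ∮_C F · dr = 7533π/2.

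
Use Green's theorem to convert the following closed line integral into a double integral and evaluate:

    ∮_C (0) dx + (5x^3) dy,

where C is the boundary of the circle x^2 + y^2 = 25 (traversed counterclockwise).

Green's theorem converts the closed line integral into a double integral over the enclosed region D:

    ∮_C P dx + Q dy = ∬_D (∂Q/∂x - ∂P/∂y) dA.

Here P = 0, Q = 5x^3, so

    ∂Q/∂x = 15x^2,    ∂P/∂y = 0,
    ∂Q/∂x - ∂P/∂y = 15x^2.

D is the region x^2 + y^2 ≤ 25. Evaluating the double integral:

In polar coordinates (x = r cos θ, y = r sin θ, dA = r dr dθ) the integrand becomes 15r^2cos(θ)^2, so

    ∬_D (15x^2) dA = ∫_0^{2π} ∫_0^{5} (15r^2cos(θ)^2) · r dr dθ.

Inner (r from 0 to 5): 9375cos(θ)^2/4.
Outer (θ from 0 to 2π): 9375π/4.

Therefore ∮_C P dx + Q dy = 9375π/4.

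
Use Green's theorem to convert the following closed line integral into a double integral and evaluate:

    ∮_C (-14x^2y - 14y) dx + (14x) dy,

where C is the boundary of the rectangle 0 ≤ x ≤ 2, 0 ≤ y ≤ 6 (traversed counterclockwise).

Green's theorem converts the closed line integral into a double integral over the enclosed region D:

    ∮_C P dx + Q dy = ∬_D (∂Q/∂x - ∂P/∂y) dA.

Here P = -14x^2y - 14y, Q = 14x, so

    ∂Q/∂x = 14,    ∂P/∂y = -14x^2 - 14,
    ∂Q/∂x - ∂P/∂y = 14x^2 + 28.

D is the region 0 ≤ x ≤ 2, 0 ≤ y ≤ 6. Evaluating the double integral:

    ∬_D (14x^2 + 28) dA = ∫_0^{2} ∫_0^{6} (14x^2 + 28) dy dx.

Inner (y from 0 to 6): 84x^2 + 168.
Outer (x from 0 to 2): 560.

Therefore ∮_C P dx + Q dy = 560.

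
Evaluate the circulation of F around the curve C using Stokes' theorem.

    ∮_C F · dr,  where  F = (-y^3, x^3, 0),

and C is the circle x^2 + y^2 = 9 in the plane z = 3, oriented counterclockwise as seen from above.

Let S be the flat disk x^2 + y^2 ≤ 9 in the plane z = 3, with upward unit normal n̂ = ẑ. By Stokes' theorem,

    ∮_C F · dr = ∬_S (∇ × F) · n̂ dS = ∬_D (curl F)_z dA,

where D is the disk x^2 + y^2 ≤ 9.

Compute the curl of F = (-y^3, x^3, 0):
    (∇ × F)_x = ∂F_z/∂y - ∂F_y/∂z = 0,
    (∇ × F)_y = ∂F_x/∂z - ∂F_z/∂x = 0,
    (∇ × F)_z = ∂F_y/∂x - ∂F_x/∂y = 3x^2 + 3y^2.

On z = 3, (curl F)_z = 3x^2 + 3y^2.

Convert to polar (x = r cos θ, y = r sin θ, dA = r dr dθ); the integrand becomes 3r^2, so

    ∬_D (curl F)_z dA = ∫_0^{2π} ∫_0^{3} (3r^2) · r dr dθ.

Inner (r from 0 to 3): 243/4.
Outer (θ from 0 to 2π): 243π/2.

Therefore ∮_C F · dr = 243π/2.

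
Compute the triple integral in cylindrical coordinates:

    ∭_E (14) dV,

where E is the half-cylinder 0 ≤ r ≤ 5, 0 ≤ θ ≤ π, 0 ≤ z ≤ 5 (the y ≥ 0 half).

In cylindrical coordinates, x = r cos(θ), y = r sin(θ), z = z, and dV = r dr dθ dz.

The integrand becomes 14, so

    ∭_E (14) dV = ∫_{0}^{π} ∫_{0}^{5} ∫_{0}^{5} (14) · r dz dr dθ.

Inner (z): 70r.
Middle (r from 0 to 5): 875.
Outer (θ): 875π.

Therefore the triple integral equals 875π.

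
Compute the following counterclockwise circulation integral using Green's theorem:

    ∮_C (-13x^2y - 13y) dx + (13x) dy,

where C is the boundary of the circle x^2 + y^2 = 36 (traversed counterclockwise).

Green's theorem converts the closed line integral into a double integral over the enclosed region D:

    ∮_C P dx + Q dy = ∬_D (∂Q/∂x - ∂P/∂y) dA.

Here P = -13x^2y - 13y, Q = 13x, so

    ∂Q/∂x = 13,    ∂P/∂y = -13x^2 - 13,
    ∂Q/∂x - ∂P/∂y = 13x^2 + 26.

D is the region x^2 + y^2 ≤ 36. Evaluating the double integral:

In polar coordinates (x = r cos θ, y = r sin θ, dA = r dr dθ) the integrand becomes 13r^2cos(θ)^2 + 26, so

    ∬_D (13x^2 + 26) dA = ∫_0^{2π} ∫_0^{6} (13r^2cos(θ)^2 + 26) · r dr dθ.

Inner (r from 0 to 6): 4212cos(θ)^2 + 468.
Outer (θ from 0 to 2π): 5148π.

Therefore ∮_C P dx + Q dy = 5148π.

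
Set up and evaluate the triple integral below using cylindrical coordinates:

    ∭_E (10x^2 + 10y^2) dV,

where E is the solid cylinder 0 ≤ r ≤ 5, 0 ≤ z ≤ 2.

In cylindrical coordinates, x = r cos(θ), y = r sin(θ), z = z, and dV = r dr dθ dz.

The integrand becomes 10r^2, so

    ∭_E (10x^2 + 10y^2) dV = ∫_{0}^{2π} ∫_{0}^{5} ∫_{0}^{2} (10r^2) · r dz dr dθ.

Inner (z): 20r^3.
Middle (r from 0 to 5): 3125.
Outer (θ): 6250π.

Therefore the triple integral equals 6250π.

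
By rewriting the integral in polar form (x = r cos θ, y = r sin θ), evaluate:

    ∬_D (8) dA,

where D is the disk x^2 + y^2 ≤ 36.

The region D is 0 ≤ r ≤ 6, 0 ≤ θ ≤ 2π in polar coordinates, where x = r cos(θ), y = r sin(θ), and dA = r dr dθ.

Under the substitution, the integrand becomes 8, so

    ∬_D (8) dA = ∫_{0}^{2π} ∫_{0}^{6} (8) · r dr dθ.

Inner integral (in r): ∫_{0}^{6} (8) · r dr = 144.

Outer integral (in θ): ∫_{0}^{2π} (144) dθ = 288π.

Therefore ∬_D (8) dA = 288π.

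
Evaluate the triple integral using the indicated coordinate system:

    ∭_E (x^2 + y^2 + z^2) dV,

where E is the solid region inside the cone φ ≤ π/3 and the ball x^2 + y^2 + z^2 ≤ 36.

In spherical coordinates, x = ρ sin(φ) cos(θ), y = ρ sin(φ) sin(θ), z = ρ cos(φ), and dV = ρ^2 sin(φ) dρ dφ dθ.

The integrand becomes ρ^2, so

    ∭_E (x^2 + y^2 + z^2) dV = ∫_{0}^{2π} ∫_{0}^{π/3} ∫_{0}^{6} (ρ^2) · ρ^2 sin(φ) dρ dφ dθ.

Inner (ρ): 7776sin(φ)/5.
Middle (φ): 3888/5.
Outer (θ): 7776π/5.

Therefore the triple integral equals 7776π/5.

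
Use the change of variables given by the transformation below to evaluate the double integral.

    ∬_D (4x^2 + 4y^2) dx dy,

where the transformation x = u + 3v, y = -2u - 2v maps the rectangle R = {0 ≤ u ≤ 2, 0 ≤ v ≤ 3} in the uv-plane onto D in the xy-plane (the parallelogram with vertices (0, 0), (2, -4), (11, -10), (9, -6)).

Compute the Jacobian determinant of (x, y) with respect to (u, v):

    ∂(x,y)/∂(u,v) = | 1  3 | = (1)(-2) - (3)(-2) = 4.
                   | -2  -2 |

Its absolute value is |J| = 4 (the area scaling factor).

Substituting x = u + 3v, y = -2u - 2v into the integrand,

    4x^2 + 4y^2 → 20u^2 + 56u v + 52v^2,

so the integral becomes

    ∬_R (20u^2 + 56u v + 52v^2) · |J| du dv = ∫_0^2 ∫_0^3 (80u^2 + 224u v + 208v^2) dv du.

Inner (v): 240u^2 + 1008u + 1872.
Outer (u): 6400.

Therefore ∬_D (4x^2 + 4y^2) dx dy = 6400.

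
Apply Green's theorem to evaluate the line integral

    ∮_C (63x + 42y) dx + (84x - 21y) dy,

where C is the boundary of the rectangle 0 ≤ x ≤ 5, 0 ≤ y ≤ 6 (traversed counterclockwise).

Green's theorem converts the closed line integral into a double integral over the enclosed region D:

    ∮_C P dx + Q dy = ∬_D (∂Q/∂x - ∂P/∂y) dA.

Here P = 63x + 42y, Q = 84x - 21y, so

    ∂Q/∂x = 84,    ∂P/∂y = 42,
    ∂Q/∂x - ∂P/∂y = 42.

D is the region 0 ≤ x ≤ 5, 0 ≤ y ≤ 6. Evaluating the double integral:

    ∬_D (42) dA = ∫_0^{5} ∫_0^{6} (42) dy dx.

Inner (y from 0 to 6): 252.
Outer (x from 0 to 5): 1260.

Therefore ∮_C P dx + Q dy = 1260.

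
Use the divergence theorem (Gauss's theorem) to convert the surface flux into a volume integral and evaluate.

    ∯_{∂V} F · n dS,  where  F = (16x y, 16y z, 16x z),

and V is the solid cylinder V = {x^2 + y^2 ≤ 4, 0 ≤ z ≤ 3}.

By the divergence theorem,

    ∯_{∂V} F · n dS = ∭_V (∇ · F) dV.

Compute the divergence:
    ∇ · F = ∂F_x/∂x + ∂F_y/∂y + ∂F_z/∂z = 16y + 16z + 16x = 16x + 16y + 16z.

In cylindrical coordinates, x = r cos(θ), y = r sin(θ), z = z, dV = r dr dθ dz, with 0 ≤ r ≤ 2, 0 ≤ θ ≤ 2π, 0 ≤ z ≤ 3.

The integrand, after substitution and multiplying by the volume element, becomes (16sqrt(2)r sin(θ + π/4) + 16z) · r, so

    ∭_V (∇·F) dV = ∫_0^{2π} ∫_0^{2} ∫_0^{3} (16sqrt(2)r sin(θ + π/4) + 16z) · r dz dr dθ.

Inner (z from 0 to 3): 24r (2sqrt(2)r sin(θ + π/4) + 3).
Middle (r from 0 to 2): 128sqrt(2)sin(θ + π/4) + 144.
Outer (θ from 0 to 2π): 288π.

Therefore ∯_{∂V} F · n dS = 288π.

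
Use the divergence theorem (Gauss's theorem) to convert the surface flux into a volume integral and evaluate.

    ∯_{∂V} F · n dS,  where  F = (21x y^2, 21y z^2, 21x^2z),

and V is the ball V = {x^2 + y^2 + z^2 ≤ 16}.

By the divergence theorem,

    ∯_{∂V} F · n dS = ∭_V (∇ · F) dV.

Compute the divergence:
    ∇ · F = ∂F_x/∂x + ∂F_y/∂y + ∂F_z/∂z = 21y^2 + 21z^2 + 21x^2 = 21x^2 + 21y^2 + 21z^2.

In spherical coordinates, x = ρ sin(φ) cos(θ), y = ρ sin(φ) sin(θ), z = ρ cos(φ), dV = ρ^2 sin(φ) dρ dφ dθ, with 0 ≤ ρ ≤ 4, 0 ≤ φ ≤ π, 0 ≤ θ ≤ 2π.

The integrand, after substitution and multiplying by the volume element, becomes (21ρ^2) · ρ^2 sin(φ), so

    ∭_V (∇·F) dV = ∫_0^{2π} ∫_0^{π} ∫_0^{4} (21ρ^2) · ρ^2 sin(φ) dρ dφ dθ.

Inner (ρ from 0 to 4): 21504sin(φ)/5.
Middle (φ from 0 to π): 43008/5.
Outer (θ from 0 to 2π): 86016π/5.

Therefore ∯_{∂V} F · n dS = 86016π/5.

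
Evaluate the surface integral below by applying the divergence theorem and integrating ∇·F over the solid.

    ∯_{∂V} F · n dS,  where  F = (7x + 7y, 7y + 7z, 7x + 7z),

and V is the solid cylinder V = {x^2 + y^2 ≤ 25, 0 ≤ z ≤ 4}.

By the divergence theorem,

    ∯_{∂V} F · n dS = ∭_V (∇ · F) dV.

Compute the divergence:
    ∇ · F = ∂F_x/∂x + ∂F_y/∂y + ∂F_z/∂z = 7 + 7 + 7 = 21.

In cylindrical coordinates, x = r cos(θ), y = r sin(θ), z = z, dV = r dr dθ dz, with 0 ≤ r ≤ 5, 0 ≤ θ ≤ 2π, 0 ≤ z ≤ 4.

The integrand, after substitution and multiplying by the volume element, becomes (21) · r, so

    ∭_V (∇·F) dV = ∫_0^{2π} ∫_0^{5} ∫_0^{4} (21) · r dz dr dθ.

Inner (z from 0 to 4): 84r.
Middle (r from 0 to 5): 1050.
Outer (θ from 0 to 2π): 2100π.

Therefore ∯_{∂V} F · n dS = 2100π.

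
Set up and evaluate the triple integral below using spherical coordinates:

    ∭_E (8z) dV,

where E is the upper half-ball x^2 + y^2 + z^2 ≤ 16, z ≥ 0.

In spherical coordinates, x = ρ sin(φ) cos(θ), y = ρ sin(φ) sin(θ), z = ρ cos(φ), and dV = ρ^2 sin(φ) dρ dφ dθ.

The integrand becomes 8ρ cos(φ), so

    ∭_E (8z) dV = ∫_{0}^{2π} ∫_{0}^{π/2} ∫_{0}^{4} (8ρ cos(φ)) · ρ^2 sin(φ) dρ dφ dθ.

Inner (ρ): 256sin(2φ).
Middle (φ): 256.
Outer (θ): 512π.

Therefore the triple integral equals 512π.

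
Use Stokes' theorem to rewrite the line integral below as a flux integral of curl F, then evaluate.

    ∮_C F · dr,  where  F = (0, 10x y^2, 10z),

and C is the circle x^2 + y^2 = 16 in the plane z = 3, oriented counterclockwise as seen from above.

Let S be the flat disk x^2 + y^2 ≤ 16 in the plane z = 3, with upward unit normal n̂ = ẑ. By Stokes' theorem,

    ∮_C F · dr = ∬_S (∇ × F) · n̂ dS = ∬_D (curl F)_z dA,

where D is the disk x^2 + y^2 ≤ 16.

Compute the curl of F = (0, 10x y^2, 10z):
    (∇ × F)_x = ∂F_z/∂y - ∂F_y/∂z = 0,
    (∇ × F)_y = ∂F_x/∂z - ∂F_z/∂x = 0,
    (∇ × F)_z = ∂F_y/∂x - ∂F_x/∂y = 10y^2.

On z = 3, (curl F)_z = 10y^2.

Convert to polar (x = r cos θ, y = r sin θ, dA = r dr dθ); the integrand becomes 10r^2sin(θ)^2, so

    ∬_D (curl F)_z dA = ∫_0^{2π} ∫_0^{4} (10r^2sin(θ)^2) · r dr dθ.

Inner (r from 0 to 4): 640sin(θ)^2.
Outer (θ from 0 to 2π): 640π.

Therefore ∮_C F · dr = 640π.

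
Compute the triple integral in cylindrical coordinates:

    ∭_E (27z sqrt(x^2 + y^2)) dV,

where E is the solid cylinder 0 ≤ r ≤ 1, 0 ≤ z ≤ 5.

In cylindrical coordinates, x = r cos(θ), y = r sin(θ), z = z, and dV = r dr dθ dz.

The integrand becomes 27r z, so

    ∭_E (27z sqrt(x^2 + y^2)) dV = ∫_{0}^{2π} ∫_{0}^{1} ∫_{0}^{5} (27r z) · r dz dr dθ.

Inner (z): 675r^2/2.
Middle (r from 0 to 1): 225/2.
Outer (θ): 225π.

Therefore the triple integral equals 225π.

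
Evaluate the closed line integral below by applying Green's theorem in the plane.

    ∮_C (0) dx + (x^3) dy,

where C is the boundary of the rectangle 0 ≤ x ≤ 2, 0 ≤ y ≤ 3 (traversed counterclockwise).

Green's theorem converts the closed line integral into a double integral over the enclosed region D:

    ∮_C P dx + Q dy = ∬_D (∂Q/∂x - ∂P/∂y) dA.

Here P = 0, Q = x^3, so

    ∂Q/∂x = 3x^2,    ∂P/∂y = 0,
    ∂Q/∂x - ∂P/∂y = 3x^2.

D is the region 0 ≤ x ≤ 2, 0 ≤ y ≤ 3. Evaluating the double integral:

    ∬_D (3x^2) dA = ∫_0^{2} ∫_0^{3} (3x^2) dy dx.

Inner (y from 0 to 3): 9x^2.
Outer (x from 0 to 2): 24.

Therefore ∮_C P dx + Q dy = 24.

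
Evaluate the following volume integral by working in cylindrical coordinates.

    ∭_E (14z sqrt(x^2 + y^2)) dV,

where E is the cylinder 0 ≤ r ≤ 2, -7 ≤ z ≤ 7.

In cylindrical coordinates, x = r cos(θ), y = r sin(θ), z = z, and dV = r dr dθ dz.

The integrand becomes 14r z, so

    ∭_E (14z sqrt(x^2 + y^2)) dV = ∫_{0}^{2π} ∫_{0}^{2} ∫_{-7}^{7} (14r z) · r dz dr dθ.

Inner (z): 0.
Middle (r from 0 to 2): 0.
Outer (θ): 0.

Therefore the triple integral equals 0.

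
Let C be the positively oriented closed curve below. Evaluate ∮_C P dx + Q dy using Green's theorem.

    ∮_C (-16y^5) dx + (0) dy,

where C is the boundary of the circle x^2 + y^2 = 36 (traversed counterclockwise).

Green's theorem converts the closed line integral into a double integral over the enclosed region D:

    ∮_C P dx + Q dy = ∬_D (∂Q/∂x - ∂P/∂y) dA.

Here P = -16y^5, Q = 0, so

    ∂Q/∂x = 0,    ∂P/∂y = -80y^4,
    ∂Q/∂x - ∂P/∂y = 80y^4.

D is the region x^2 + y^2 ≤ 36. Evaluating the double integral:

In polar coordinates (x = r cos θ, y = r sin θ, dA = r dr dθ) the integrand becomes 80r^4sin(θ)^4, so

    ∬_D (80y^4) dA = ∫_0^{2π} ∫_0^{6} (80r^4sin(θ)^4) · r dr dθ.

Inner (r from 0 to 6): 622080sin(θ)^4.
Outer (θ from 0 to 2π): 466560π.

Therefore ∮_C P dx + Q dy = 466560π.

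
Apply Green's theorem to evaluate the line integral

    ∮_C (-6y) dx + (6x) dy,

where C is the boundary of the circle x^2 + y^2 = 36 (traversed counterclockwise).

Green's theorem converts the closed line integral into a double integral over the enclosed region D:

    ∮_C P dx + Q dy = ∬_D (∂Q/∂x - ∂P/∂y) dA.

Here P = -6y, Q = 6x, so

    ∂Q/∂x = 6,    ∂P/∂y = -6,
    ∂Q/∂x - ∂P/∂y = 12.

D is the region x^2 + y^2 ≤ 36. Evaluating the double integral:

In polar coordinates (x = r cos θ, y = r sin θ, dA = r dr dθ) the integrand becomes 12, so

    ∬_D (12) dA = ∫_0^{2π} ∫_0^{6} (12) · r dr dθ.

Inner (r from 0 to 6): 216.
Outer (θ from 0 to 2π): 432π.

Therefore ∮_C P dx + Q dy = 432π.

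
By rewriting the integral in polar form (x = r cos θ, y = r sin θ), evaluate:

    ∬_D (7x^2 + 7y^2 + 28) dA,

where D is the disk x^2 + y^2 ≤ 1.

The region D is 0 ≤ r ≤ 1, 0 ≤ θ ≤ 2π in polar coordinates, where x = r cos(θ), y = r sin(θ), and dA = r dr dθ.

Under the substitution, the integrand becomes 7r^2 + 28, so

    ∬_D (7x^2 + 7y^2 + 28) dA = ∫_{0}^{2π} ∫_{0}^{1} (7r^2 + 28) · r dr dθ.

Inner integral (in r): ∫_{0}^{1} (7r^2 + 28) · r dr = 63/4.

Outer integral (in θ): ∫_{0}^{2π} (63/4) dθ = 63π/2.

Therefore ∬_D (7x^2 + 7y^2 + 28) dA = 63π/2.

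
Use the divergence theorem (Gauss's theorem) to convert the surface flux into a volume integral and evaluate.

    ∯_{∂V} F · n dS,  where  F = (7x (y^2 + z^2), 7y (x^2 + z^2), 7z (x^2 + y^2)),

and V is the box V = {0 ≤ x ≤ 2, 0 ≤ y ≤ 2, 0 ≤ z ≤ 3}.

By the divergence theorem,

    ∯_{∂V} F · n dS = ∭_V (∇ · F) dV.

Compute the divergence:
    ∇ · F = ∂F_x/∂x + ∂F_y/∂y + ∂F_z/∂z = 7y^2 + 7z^2 + 7x^2 + 7z^2 + 7x^2 + 7y^2 = 14x^2 + 14y^2 + 14z^2.

V is a rectangular box, so dV = dx dy dz with 0 ≤ x ≤ 2, 0 ≤ y ≤ 2, 0 ≤ z ≤ 3.

Integrate (14x^2 + 14y^2 + 14z^2) over V as an iterated integral:

    ∭_V (∇·F) dV = ∫_0^{2} ∫_0^{2} ∫_0^{3} (14x^2 + 14y^2 + 14z^2) dz dy dx.

Inner (z from 0 to 3): 42x^2 + 42y^2 + 126.
Middle (y from 0 to 2): 84x^2 + 364.
Outer (x from 0 to 2): 952.

Therefore ∯_{∂V} F · n dS = 952.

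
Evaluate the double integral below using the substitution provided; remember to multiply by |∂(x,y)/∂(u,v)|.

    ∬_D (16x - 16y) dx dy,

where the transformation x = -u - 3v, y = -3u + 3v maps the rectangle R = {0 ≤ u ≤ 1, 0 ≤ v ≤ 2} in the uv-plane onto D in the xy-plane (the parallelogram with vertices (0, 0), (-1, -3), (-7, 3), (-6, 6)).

Compute the Jacobian determinant of (x, y) with respect to (u, v):

    ∂(x,y)/∂(u,v) = | -1  -3 | = (-1)(3) - (-3)(-3) = -12.
                   | -3  3 |

Its absolute value is |J| = 12 (the area scaling factor).

Substituting x = -u - 3v, y = -3u + 3v into the integrand,

    16x - 16y → 32u - 96v,

so the integral becomes

    ∬_R (32u - 96v) · |J| du dv = ∫_0^1 ∫_0^2 (384u - 1152v) dv du.

Inner (v): 768u - 2304.
Outer (u): -1920.

Therefore ∬_D (16x - 16y) dx dy = -1920.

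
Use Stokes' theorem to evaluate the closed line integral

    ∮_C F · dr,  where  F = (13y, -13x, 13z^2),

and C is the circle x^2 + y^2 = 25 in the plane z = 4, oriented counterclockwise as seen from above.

Let S be the flat disk x^2 + y^2 ≤ 25 in the plane z = 4, with upward unit normal n̂ = ẑ. By Stokes' theorem,

    ∮_C F · dr = ∬_S (∇ × F) · n̂ dS = ∬_D (curl F)_z dA,

where D is the disk x^2 + y^2 ≤ 25.

Compute the curl of F = (13y, -13x, 13z^2):
    (∇ × F)_x = ∂F_z/∂y - ∂F_y/∂z = 0,
    (∇ × F)_y = ∂F_x/∂z - ∂F_z/∂x = 0,
    (∇ × F)_z = ∂F_y/∂x - ∂F_x/∂y = -26.

On z = 4, (curl F)_z = -26.

Convert to polar (x = r cos θ, y = r sin θ, dA = r dr dθ); the integrand becomes -26, so

    ∬_D (curl F)_z dA = ∫_0^{2π} ∫_0^{5} (-26) · r dr dθ.

Inner (r from 0 to 5): -325.
Outer (θ from 0 to 2π): -650π.

Therefore ∮_C F · dr = -650π.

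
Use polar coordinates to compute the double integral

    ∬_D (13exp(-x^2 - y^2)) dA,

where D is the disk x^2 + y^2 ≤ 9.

The region D is 0 ≤ r ≤ 3, 0 ≤ θ ≤ 2π in polar coordinates, where x = r cos(θ), y = r sin(θ), and dA = r dr dθ.

Under the substitution, the integrand becomes 13exp(-r^2), so

    ∬_D (13exp(-x^2 - y^2)) dA = ∫_{0}^{2π} ∫_{0}^{3} (13exp(-r^2)) · r dr dθ.

Inner integral (in r): ∫_{0}^{3} (13exp(-r^2)) · r dr = 13/2 - 13exp(-9)/2.

Outer integral (in θ): ∫_{0}^{2π} (13/2 - 13exp(-9)/2) dθ = -13π exp(-9) + 13π.

Therefore ∬_D (13exp(-x^2 - y^2)) dA = -13π exp(-9) + 13π.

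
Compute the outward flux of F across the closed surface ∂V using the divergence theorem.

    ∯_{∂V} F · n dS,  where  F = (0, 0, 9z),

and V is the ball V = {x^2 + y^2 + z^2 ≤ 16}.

By the divergence theorem,

    ∯_{∂V} F · n dS = ∭_V (∇ · F) dV.

Compute the divergence:
    ∇ · F = ∂F_x/∂x + ∂F_y/∂y + ∂F_z/∂z = 0 + 0 + 9 = 9.

In spherical coordinates, x = ρ sin(φ) cos(θ), y = ρ sin(φ) sin(θ), z = ρ cos(φ), dV = ρ^2 sin(φ) dρ dφ dθ, with 0 ≤ ρ ≤ 4, 0 ≤ φ ≤ π, 0 ≤ θ ≤ 2π.

The integrand, after substitution and multiplying by the volume element, becomes (9) · ρ^2 sin(φ), so

    ∭_V (∇·F) dV = ∫_0^{2π} ∫_0^{π} ∫_0^{4} (9) · ρ^2 sin(φ) dρ dφ dθ.

Inner (ρ from 0 to 4): 192sin(φ).
Middle (φ from 0 to π): 384.
Outer (θ from 0 to 2π): 768π.

Therefore ∯_{∂V} F · n dS = 768π.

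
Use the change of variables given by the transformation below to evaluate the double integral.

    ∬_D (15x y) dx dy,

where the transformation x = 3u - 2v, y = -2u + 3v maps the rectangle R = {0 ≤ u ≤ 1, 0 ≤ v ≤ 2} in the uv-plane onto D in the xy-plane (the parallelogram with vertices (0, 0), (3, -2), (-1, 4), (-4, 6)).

Compute the Jacobian determinant of (x, y) with respect to (u, v):

    ∂(x,y)/∂(u,v) = | 3  -2 | = (3)(3) - (-2)(-2) = 5.
                   | -2  3 |

Its absolute value is |J| = 5 (the area scaling factor).

Substituting x = 3u - 2v, y = -2u + 3v into the integrand,

    15x y → -90u^2 + 195u v - 90v^2,

so the integral becomes

    ∬_R (-90u^2 + 195u v - 90v^2) · |J| du dv = ∫_0^1 ∫_0^2 (-450u^2 + 975u v - 450v^2) dv du.

Inner (v): -900u^2 + 1950u - 1200.
Outer (u): -525.

Therefore ∬_D (15x y) dx dy = -525.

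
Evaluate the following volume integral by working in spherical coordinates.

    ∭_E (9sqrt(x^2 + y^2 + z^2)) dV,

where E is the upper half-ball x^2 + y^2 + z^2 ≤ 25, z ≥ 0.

In spherical coordinates, x = ρ sin(φ) cos(θ), y = ρ sin(φ) sin(θ), z = ρ cos(φ), and dV = ρ^2 sin(φ) dρ dφ dθ.

The integrand becomes 9ρ, so

    ∭_E (9sqrt(x^2 + y^2 + z^2)) dV = ∫_{0}^{2π} ∫_{0}^{π/2} ∫_{0}^{5} (9ρ) · ρ^2 sin(φ) dρ dφ dθ.

Inner (ρ): 5625sin(φ)/4.
Middle (φ): 5625/4.
Outer (θ): 5625π/2.

Therefore the triple integral equals 5625π/2.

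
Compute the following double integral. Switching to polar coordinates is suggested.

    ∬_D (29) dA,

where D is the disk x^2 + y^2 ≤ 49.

The region D is 0 ≤ r ≤ 7, 0 ≤ θ ≤ 2π in polar coordinates, where x = r cos(θ), y = r sin(θ), and dA = r dr dθ.

Under the substitution, the integrand becomes 29, so

    ∬_D (29) dA = ∫_{0}^{2π} ∫_{0}^{7} (29) · r dr dθ.

Inner integral (in r): ∫_{0}^{7} (29) · r dr = 1421/2.

Outer integral (in θ): ∫_{0}^{2π} (1421/2) dθ = 1421π.

Therefore ∬_D (29) dA = 1421π.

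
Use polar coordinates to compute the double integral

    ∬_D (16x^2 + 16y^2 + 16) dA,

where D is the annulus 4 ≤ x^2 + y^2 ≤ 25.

The region D is 2 ≤ r ≤ 5, 0 ≤ θ ≤ 2π in polar coordinates, where x = r cos(θ), y = r sin(θ), and dA = r dr dθ.

Under the substitution, the integrand becomes 16r^2 + 16, so

    ∬_D (16x^2 + 16y^2 + 16) dA = ∫_{0}^{2π} ∫_{2}^{5} (16r^2 + 16) · r dr dθ.

Inner integral (in r): ∫_{2}^{5} (16r^2 + 16) · r dr = 2604.

Outer integral (in θ): ∫_{0}^{2π} (2604) dθ = 5208π.

Therefore ∬_D (16x^2 + 16y^2 + 16) dA = 5208π.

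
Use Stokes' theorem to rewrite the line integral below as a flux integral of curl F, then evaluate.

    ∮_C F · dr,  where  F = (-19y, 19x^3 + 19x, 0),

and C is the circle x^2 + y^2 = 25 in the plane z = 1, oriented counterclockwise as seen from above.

Let S be the flat disk x^2 + y^2 ≤ 25 in the plane z = 1, with upward unit normal n̂ = ẑ. By Stokes' theorem,

    ∮_C F · dr = ∬_S (∇ × F) · n̂ dS = ∬_D (curl F)_z dA,

where D is the disk x^2 + y^2 ≤ 25.

Compute the curl of F = (-19y, 19x^3 + 19x, 0):
    (∇ × F)_x = ∂F_z/∂y - ∂F_y/∂z = 0,
    (∇ × F)_y = ∂F_x/∂z - ∂F_z/∂x = 0,
    (∇ × F)_z = ∂F_y/∂x - ∂F_x/∂y = 57x^2 + 38.

On z = 1, (curl F)_z = 57x^2 + 38.

Convert to polar (x = r cos θ, y = r sin θ, dA = r dr dθ); the integrand becomes 57r^2cos(θ)^2 + 38, so

    ∬_D (curl F)_z dA = ∫_0^{2π} ∫_0^{5} (57r^2cos(θ)^2 + 38) · r dr dθ.

Inner (r from 0 to 5): 35625cos(θ)^2/4 + 475.
Outer (θ from 0 to 2π): 39425π/4.

Therefore ∮_C F · dr = 39425π/4.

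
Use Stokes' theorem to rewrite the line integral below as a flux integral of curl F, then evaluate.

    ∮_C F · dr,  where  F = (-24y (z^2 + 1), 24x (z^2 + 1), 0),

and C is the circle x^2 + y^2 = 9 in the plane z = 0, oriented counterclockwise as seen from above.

Let S be the flat disk x^2 + y^2 ≤ 9 in the plane z = 0, with upward unit normal n̂ = ẑ. By Stokes' theorem,

    ∮_C F · dr = ∬_S (∇ × F) · n̂ dS = ∬_D (curl F)_z dA,

where D is the disk x^2 + y^2 ≤ 9.

Compute the curl of F = (-24y (z^2 + 1), 24x (z^2 + 1), 0):
    (∇ × F)_x = ∂F_z/∂y - ∂F_y/∂z = -48x z,
    (∇ × F)_y = ∂F_x/∂z - ∂F_z/∂x = -48y z,
    (∇ × F)_z = ∂F_y/∂x - ∂F_x/∂y = 48z^2 + 48.

On z = 0, (curl F)_z = 48.

Convert to polar (x = r cos θ, y = r sin θ, dA = r dr dθ); the integrand becomes 48, so

    ∬_D (curl F)_z dA = ∫_0^{2π} ∫_0^{3} (48) · r dr dθ.

Inner (r from 0 to 3): 216.
Outer (θ from 0 to 2π): 432π.

Therefore ∮_C F · dr = 432π.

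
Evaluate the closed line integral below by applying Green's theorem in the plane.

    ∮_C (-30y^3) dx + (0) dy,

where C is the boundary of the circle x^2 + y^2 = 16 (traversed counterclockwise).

Green's theorem converts the closed line integral into a double integral over the enclosed region D:

    ∮_C P dx + Q dy = ∬_D (∂Q/∂x - ∂P/∂y) dA.

Here P = -30y^3, Q = 0, so

    ∂Q/∂x = 0,    ∂P/∂y = -90y^2,
    ∂Q/∂x - ∂P/∂y = 90y^2.

D is the region x^2 + y^2 ≤ 16. Evaluating the double integral:

In polar coordinates (x = r cos θ, y = r sin θ, dA = r dr dθ) the integrand becomes 90r^2sin(θ)^2, so

    ∬_D (90y^2) dA = ∫_0^{2π} ∫_0^{4} (90r^2sin(θ)^2) · r dr dθ.

Inner (r from 0 to 4): 5760sin(θ)^2.
Outer (θ from 0 to 2π): 5760π.

Therefore ∮_C P dx + Q dy = 5760π.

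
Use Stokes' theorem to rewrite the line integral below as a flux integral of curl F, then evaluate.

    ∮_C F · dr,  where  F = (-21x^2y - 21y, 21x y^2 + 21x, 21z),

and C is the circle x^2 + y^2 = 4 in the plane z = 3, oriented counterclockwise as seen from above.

Let S be the flat disk x^2 + y^2 ≤ 4 in the plane z = 3, with upward unit normal n̂ = ẑ. By Stokes' theorem,

    ∮_C F · dr = ∬_S (∇ × F) · n̂ dS = ∬_D (curl F)_z dA,

where D is the disk x^2 + y^2 ≤ 4.

Compute the curl of F = (-21x^2y - 21y, 21x y^2 + 21x, 21z):
    (∇ × F)_x = ∂F_z/∂y - ∂F_y/∂z = 0,
    (∇ × F)_y = ∂F_x/∂z - ∂F_z/∂x = 0,
    (∇ × F)_z = ∂F_y/∂x - ∂F_x/∂y = 21x^2 + 21y^2 + 42.

On z = 3, (curl F)_z = 21x^2 + 21y^2 + 42.

Convert to polar (x = r cos θ, y = r sin θ, dA = r dr dθ); the integrand becomes 21r^2 + 42, so

    ∬_D (curl F)_z dA = ∫_0^{2π} ∫_0^{2} (21r^2 + 42) · r dr dθ.

Inner (r from 0 to 2): 168.
Outer (θ from 0 to 2π): 336π.

Therefore ∮_C F · dr = 336π.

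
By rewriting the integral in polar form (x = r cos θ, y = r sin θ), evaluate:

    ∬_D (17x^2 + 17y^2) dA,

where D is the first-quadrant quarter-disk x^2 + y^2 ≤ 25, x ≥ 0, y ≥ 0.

The region D is 0 ≤ r ≤ 5, 0 ≤ θ ≤ π/2 in polar coordinates, where x = r cos(θ), y = r sin(θ), and dA = r dr dθ.

Under the substitution, the integrand becomes 17r^2, so

    ∬_D (17x^2 + 17y^2) dA = ∫_{0}^{π/2} ∫_{0}^{5} (17r^2) · r dr dθ.

Inner integral (in r): ∫_{0}^{5} (17r^2) · r dr = 10625/4.

Outer integral (in θ): ∫_{0}^{π/2} (10625/4) dθ = 10625π/8.

Therefore ∬_D (17x^2 + 17y^2) dA = 10625π/8.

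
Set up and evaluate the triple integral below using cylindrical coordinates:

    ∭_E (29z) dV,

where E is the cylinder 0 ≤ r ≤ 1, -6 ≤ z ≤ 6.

In cylindrical coordinates, x = r cos(θ), y = r sin(θ), z = z, and dV = r dr dθ dz.

The integrand becomes 29z, so

    ∭_E (29z) dV = ∫_{0}^{2π} ∫_{0}^{1} ∫_{-6}^{6} (29z) · r dz dr dθ.

Inner (z): 0.
Middle (r from 0 to 1): 0.
Outer (θ): 0.

Therefore the triple integral equals 0.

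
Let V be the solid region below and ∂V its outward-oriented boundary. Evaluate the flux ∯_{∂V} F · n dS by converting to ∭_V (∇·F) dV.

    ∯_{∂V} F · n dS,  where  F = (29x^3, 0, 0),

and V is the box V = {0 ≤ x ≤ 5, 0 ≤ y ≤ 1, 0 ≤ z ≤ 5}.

By the divergence theorem,

    ∯_{∂V} F · n dS = ∭_V (∇ · F) dV.

Compute the divergence:
    ∇ · F = ∂F_x/∂x + ∂F_y/∂y + ∂F_z/∂z = 87x^2 + 0 + 0 = 87x^2.

V is a rectangular box, so dV = dx dy dz with 0 ≤ x ≤ 5, 0 ≤ y ≤ 1, 0 ≤ z ≤ 5.

Integrate (87x^2) over V as an iterated integral:

    ∭_V (∇·F) dV = ∫_0^{5} ∫_0^{1} ∫_0^{5} (87x^2) dz dy dx.

Inner (z from 0 to 5): 435x^2.
Middle (y from 0 to 1): 435x^2.
Outer (x from 0 to 5): 18125.

Therefore ∯_{∂V} F · n dS = 18125.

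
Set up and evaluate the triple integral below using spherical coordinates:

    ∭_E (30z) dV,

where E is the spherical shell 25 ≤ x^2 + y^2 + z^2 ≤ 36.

In spherical coordinates, x = ρ sin(φ) cos(θ), y = ρ sin(φ) sin(θ), z = ρ cos(φ), and dV = ρ^2 sin(φ) dρ dφ dθ.

The integrand becomes 30ρ cos(φ), so

    ∭_E (30z) dV = ∫_{0}^{2π} ∫_{0}^{π} ∫_{5}^{6} (30ρ cos(φ)) · ρ^2 sin(φ) dρ dφ dθ.

Inner (ρ): 10065sin(2φ)/4.
Middle (φ): 0.
Outer (θ): 0.

Therefore the triple integral equals 0.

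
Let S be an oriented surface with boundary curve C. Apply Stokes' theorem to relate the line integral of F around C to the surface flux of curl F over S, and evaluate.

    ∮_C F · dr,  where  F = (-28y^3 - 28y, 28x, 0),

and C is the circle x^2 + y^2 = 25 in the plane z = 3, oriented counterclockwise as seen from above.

Let S be the flat disk x^2 + y^2 ≤ 25 in the plane z = 3, with upward unit normal n̂ = ẑ. By Stokes' theorem,

    ∮_C F · dr = ∬_S (∇ × F) · n̂ dS = ∬_D (curl F)_z dA,

where D is the disk x^2 + y^2 ≤ 25.

Compute the curl of F = (-28y^3 - 28y, 28x, 0):
    (∇ × F)_x = ∂F_z/∂y - ∂F_y/∂z = 0,
    (∇ × F)_y = ∂F_x/∂z - ∂F_z/∂x = 0,
    (∇ × F)_z = ∂F_y/∂x - ∂F_x/∂y = 84y^2 + 56.

On z = 3, (curl F)_z = 84y^2 + 56.

Convert to polar (x = r cos θ, y = r sin θ, dA = r dr dθ); the integrand becomes 84r^2sin(θ)^2 + 56, so

    ∬_D (curl F)_z dA = ∫_0^{2π} ∫_0^{5} (84r^2sin(θ)^2 + 56) · r dr dθ.

Inner (r from 0 to 5): 13125sin(θ)^2 + 700.
Outer (θ from 0 to 2π): 14525π.

Therefore ∮_C F · dr = 14525π.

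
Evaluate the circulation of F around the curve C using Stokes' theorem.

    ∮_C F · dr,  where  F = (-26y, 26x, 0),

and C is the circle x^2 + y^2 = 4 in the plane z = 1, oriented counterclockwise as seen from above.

Let S be the flat disk x^2 + y^2 ≤ 4 in the plane z = 1, with upward unit normal n̂ = ẑ. By Stokes' theorem,

    ∮_C F · dr = ∬_S (∇ × F) · n̂ dS = ∬_D (curl F)_z dA,

where D is the disk x^2 + y^2 ≤ 4.

Compute the curl of F = (-26y, 26x, 0):
    (∇ × F)_x = ∂F_z/∂y - ∂F_y/∂z = 0,
    (∇ × F)_y = ∂F_x/∂z - ∂F_z/∂x = 0,
    (∇ × F)_z = ∂F_y/∂x - ∂F_x/∂y = 52.

On z = 1, (curl F)_z = 52.

Convert to polar (x = r cos θ, y = r sin θ, dA = r dr dθ); the integrand becomes 52, so

    ∬_D (curl F)_z dA = ∫_0^{2π} ∫_0^{2} (52) · r dr dθ.

Inner (r from 0 to 2): 104.
Outer (θ from 0 to 2π): 208π.

Therefore ∮_C F · dr = 208π.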